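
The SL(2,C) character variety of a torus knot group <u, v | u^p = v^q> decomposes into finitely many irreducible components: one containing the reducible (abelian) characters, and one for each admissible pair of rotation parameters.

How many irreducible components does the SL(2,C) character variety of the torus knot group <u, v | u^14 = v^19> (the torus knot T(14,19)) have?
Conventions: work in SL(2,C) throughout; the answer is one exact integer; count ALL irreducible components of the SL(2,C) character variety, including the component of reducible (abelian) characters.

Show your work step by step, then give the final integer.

In the torus knot group T(14,19), u^14 = v^19 is central, so an irreducible representation sends it to +I or -I (Schur).
This locks tr(u) to 2*cos(pi*alpha/14), alpha in 1..13, and tr(v) to 2*cos(pi*beta/19), beta in 1..18, on each component of irreducible characters.
The two central values (-1)^alpha I and (-1)^beta I must be the same matrix, so alpha and beta share a parity.
count pairs: odd alpha (7 choices) x odd beta (9), plus even alpha (6) x even beta (9): 7*9 + 6*9 = 117.
That is 117 components of irreducible characters, and with the reducible (abelian) component the total is 118.

118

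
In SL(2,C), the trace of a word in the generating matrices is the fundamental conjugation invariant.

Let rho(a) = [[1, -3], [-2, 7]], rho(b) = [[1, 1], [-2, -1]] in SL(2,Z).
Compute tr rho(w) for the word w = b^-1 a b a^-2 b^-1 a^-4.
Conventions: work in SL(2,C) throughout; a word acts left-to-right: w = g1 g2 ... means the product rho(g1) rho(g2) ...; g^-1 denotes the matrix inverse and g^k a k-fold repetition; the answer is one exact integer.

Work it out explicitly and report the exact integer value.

-515714

rho(b^-1) = [[-1, -1], [2, 1]]
... * rho(a) = [[1, -3], [-2, 7]]  ->  [[1, -4], [0, 1]]
... * rho(b) = [[1, 1], [-2, -1]]  ->  [[9, 5], [-2, -1]]
... * rho(a^-1) = [[7, 3], [2, 1]]  ->  [[73, 32], [-16, -7]]
... * rho(a^-1) = [[7, 3], [2, 1]]  ->  [[575, 251], [-126, -55]]
... * rho(b^-1) = [[-1, -1], [2, 1]]  ->  [[-73, -324], [16, 71]]
... * rho(a^-1) = [[7, 3], [2, 1]]  ->  [[-1159, -543], [254, 119]]
... * rho(a^-1) = [[7, 3], [2, 1]]  ->  [[-9199, -4020], [2016, 881]]
... * rho(a^-1) = [[7, 3], [2, 1]]  ->  [[-72433, -31617], [15874, 6929]]
... * rho(a^-1) = [[7, 3], [2, 1]]  ->  [[-570265, -248916], [124976, 54551]]
tr = -570265 + 54551 = -515714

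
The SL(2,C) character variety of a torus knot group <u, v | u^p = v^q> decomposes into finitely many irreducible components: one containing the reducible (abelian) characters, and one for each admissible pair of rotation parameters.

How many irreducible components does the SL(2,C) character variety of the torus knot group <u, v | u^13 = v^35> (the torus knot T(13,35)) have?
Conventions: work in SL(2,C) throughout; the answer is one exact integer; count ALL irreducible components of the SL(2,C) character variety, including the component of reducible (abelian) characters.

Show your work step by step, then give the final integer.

For T(13,35): irreducibility forces the central element u^13 = v^35 to one of +I, -I.
This locks tr(u) to 2*cos(pi*alpha/13), alpha in 1..12, and tr(v) to 2*cos(pi*beta/35), beta in 1..34, on each component of irreducible characters.
Consistency of u^13 = (-1)^alpha I with v^35 = (-1)^beta I forces alpha = beta (mod 2).
count pairs: odd alpha (6 choices) x odd beta (17), plus even alpha (6) x even beta (17): 6*17 + 6*17 = 204.
components with irreducible characters: 204; plus the single component of reducible (abelian) characters: total 205.

205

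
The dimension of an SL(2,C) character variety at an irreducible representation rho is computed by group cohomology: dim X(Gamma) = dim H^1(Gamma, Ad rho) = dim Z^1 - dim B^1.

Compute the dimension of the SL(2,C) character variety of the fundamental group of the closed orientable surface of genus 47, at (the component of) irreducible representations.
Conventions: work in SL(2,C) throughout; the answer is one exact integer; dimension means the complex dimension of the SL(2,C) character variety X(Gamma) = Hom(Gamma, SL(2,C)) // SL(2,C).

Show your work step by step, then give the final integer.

pi_1 of the closed genus-47 surface has 94 generators bound by the single product-of-commutators relator.
A cocycle assigns one sl_2 vector per generator subject to the relator condition d_2(z) = 0: dim of the unconstrained space is 3*2g = 282.
H^2 = coker(d_2) is dual to H^0 = 0 at irreducible rho (Poincare duality), so d_2 is onto: dim Z^1 = 279.
As always at irreducible rho, dim B^1 = 3.
dim X = dim H^1 = 279 - 3 = 276.

276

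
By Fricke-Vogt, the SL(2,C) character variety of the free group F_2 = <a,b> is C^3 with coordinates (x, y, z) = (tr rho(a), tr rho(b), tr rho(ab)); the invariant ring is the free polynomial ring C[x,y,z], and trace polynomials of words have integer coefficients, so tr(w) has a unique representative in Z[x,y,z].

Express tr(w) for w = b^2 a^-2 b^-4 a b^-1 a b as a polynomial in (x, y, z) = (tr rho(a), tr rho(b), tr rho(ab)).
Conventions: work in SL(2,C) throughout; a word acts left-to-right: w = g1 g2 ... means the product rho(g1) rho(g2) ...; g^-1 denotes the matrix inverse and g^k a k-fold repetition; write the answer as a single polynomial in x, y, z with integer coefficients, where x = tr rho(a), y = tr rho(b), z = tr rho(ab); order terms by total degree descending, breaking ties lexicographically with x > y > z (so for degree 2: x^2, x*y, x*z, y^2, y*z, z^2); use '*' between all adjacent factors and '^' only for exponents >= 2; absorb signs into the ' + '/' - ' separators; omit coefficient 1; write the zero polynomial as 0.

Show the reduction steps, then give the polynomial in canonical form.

and tr(b^2 a) = tr(b) tr(a b) - tr(a)  (reduce the b square) = y*z - x
and tr(b^2) = tr(b) tr(b) - tr(1)  (reduce the b square) = y^2 - 2
and tr(a^2 b^2) = tr(a) tr(b^2 a) - tr(b^2)  (reduce the a square) = x*y*z - x^2 - y^2 + 2
and tr(b a^2) = tr(a) tr(b a) - tr(b)  (reduce the a square) = x*z - y
and tr(a b^3 a) = tr(b) tr(b a^2 b) - tr(b a^2)  (reduce the b square) = x*y^2*z - x^2*y - y^3 - x*z + 3*y
tr(a b^3) = tr(b) tr(b a b) - tr(b a)  (reduce the b square) = y^2*z - x*y - z
next, tr(a^2 b^3 a) = tr(a) tr(a b^3 a) - tr(a b^3)  (reduce the a square) = x^2*y^2*z - x^3*y - x*y^3 - x^2*z - y^2*z + 4*x*y + z
and tr(a b a b) = tr(b a) tr(b a) - tr(1)  (split on b) = z^2 - 2
tr(a b a b^2) = tr(b) tr(a b a b) - tr(a b a)  (reduce the b square) = y*z^2 - x*z - y
next, tr(b^3 a b a) = tr(b) tr(a b a b^2) - tr(a b a b)  (reduce the b square) = y^2*z^2 - x*y*z - y^2 - z^2 + 2
tr(b^3 a b) = tr(b) tr(b^2 a b) - tr(b^2 a)  (reduce the b square) = y^3*z - x*y^2 - 2*y*z + x
tr(a^2 b^3 a b) = tr(a) tr(b^3 a b a) - tr(b^3 a b)  (reduce the a square) = x*y^2*z^2 - x^2*y*z - y^3*z - x*z^2 + 2*y*z + x
and tr(b^-1 a^2 b^3 a) = tr(a^2 b^3 a) tr(b) - tr(a^2 b^3 a b)  (eliminate b^-1) = x^2*y^3*z - x^3*y^2 - x*y^4 - x*y^2*z^2 + 4*x*y^2 + x*z^2 - y*z - x
next, tr(b^-1 a^2 b^3 a^-1) = tr(b^-1 a^2 b^3) tr(a) - tr(b^-1 a^2 b^3 a)  (eliminate a^-1) = -x^2*y^3*z + x^3*y^2 + x*y^4 + x*y^2*z^2 + x^2*y*z - x^3 - 5*x*y^2 - x*z^2 + y*z + 3*x
tr(b^-1 a^2 b^3 a^-1 b^-1) = tr(b^-1 a^2 b^3 a^-1) tr(b) - tr(b^-1 a^2 b^3 a^-1 b)  (eliminate b^-1) = -x^2*y^4*z + x^3*y^3 + x*y^5 + x*y^3*z^2 + x^2*y^2*z - x^3*y - 5*x*y^3 - x*y*z^2 + 4*x*y + z
next, tr(a b^3 a^-1 b^-3 a) = tr(b^-1 a^2 b^3 a^-1 b^-1) tr(b) - tr(b^-1 a^2 b^3 a^-1)  (eliminate b^-1) = -x^2*y^5*z + x^3*y^4 + x*y^6 + x*y^4*z^2 + 2*x^2*y^3*z - 2*x^3*y^2 - 6*x*y^4 - 2*x*y^2*z^2 - x^2*y*z + x^3 + 9*x*y^2 + x*z^2 - 3*x
tr(a b a b^3 a) = tr(a) tr(b a b^3 a) - tr(b a b^3)  (reduce the a square) = x*y^2*z^2 - x^2*y*z - y^3*z - x*z^2 + 2*y*z + x
tr(a b a b a b) = tr(a b a b) tr(a b) - tr(b a)  (split on a) = z^3 - 3*z
next, tr(a b a b a) = tr(a) tr(b a b a) - tr(b a b)  (reduce the a square) = x*z^2 - y*z - x
and tr(a b a b a b^2) = tr(b) tr(a b a b a b) - tr(a b a b a)  (reduce the b square) = y*z^3 - x*z^2 - 2*y*z + x
tr(a b a b^3 a b) = tr(b) tr(a b a b a b^2) - tr(a b a b a b)  (reduce the b square) = y^2*z^3 - x*y*z^2 - 2*y^2*z - z^3 + x*y + 3*z
tr(a b a b^3 a b^-1) = tr(a b a b^3 a) tr(b) - tr(a b a b^3 a b)  (eliminate b^-1) = x*y^3*z^2 - x^2*y^2*z - y^4*z - y^2*z^3 + 4*y^2*z + z^3 - 3*z
next, tr(a b a b^3 a b^-2) = tr(a b a b^3 a b^-1) tr(b) - tr(a b a b^3 a)  (eliminate b^-1) = x*y^4*z^2 - x^2*y^3*z - y^5*z - y^3*z^3 - x*y^2*z^2 + x^2*y*z + 5*y^3*z + y*z^3 + x*z^2 - 5*y*z - x
tr(b^-3 a b a b^3 a) = tr(a b a b^3 a b^-2) tr(b) - tr(a b a b^3 a b^-1)  (eliminate b^-1) = x*y^5*z^2 - x^2*y^4*z - y^6*z - y^4*z^3 - 2*x*y^3*z^2 + 2*x^2*y^2*z + 6*y^4*z + 2*y^2*z^3 + x*y*z^2 - 9*y^2*z - z^3 - x*y + 3*z
tr(a b^3 a^-1 b^-3 a b) = tr(b^-3 a b a b^3) tr(a) - tr(b^-3 a b a b^3 a)  (eliminate a^-1) = -x*y^5*z^2 + x^2*y^4*z + y^6*z + y^4*z^3 + 2*x*y^3*z^2 - 2*x^2*y^2*z - 6*y^4*z - 2*y^2*z^3 - x*y*z^2 + x^2*z + 9*y^2*z + z^3 - 3*z
tr(a b^-1 a b^3 a^-1 b^-3) = tr(a b^3 a^-1 b^-3 a) tr(b) - tr(a b^3 a^-1 b^-3 a b)  (eliminate b^-1) = -x^2*y^6*z + x^3*y^5 + x*y^7 + 2*x*y^5*z^2 + x^2*y^4*z - y^6*z - y^4*z^3 - 2*x^3*y^3 - 6*x*y^5 - 4*x*y^3*z^2 + x^2*y^2*z + 6*y^4*z + 2*y^2*z^3 + x^3*y + 9*x*y^3 + 2*x*y*z^2 - x^2*z - 9*y^2*z - z^3 - 3*x*y + 3*z
tr(b^-1 a b a b^3 a^-1) = tr(b^-1 a b a b^3) tr(a) - tr(b^-1 a b a b^3 a)  (eliminate a^-1) = -x*y^3*z^2 + x^2*y^2*z + y^4*z + y^2*z^3 + x*y*z^2 - x^2*z - 4*y^2*z - z^3 - x*y + 3*z
tr(a b^3 a^-1 b^-2 a b) = tr(b^-1 a b a b^3 a^-1) tr(b) - tr(b^-1 a b a b^3 a^-1 b)  (eliminate b^-1) = -x*y^4*z^2 + x^2*y^3*z + y^5*z + y^3*z^3 + x*y^2*z^2 - x^2*y*z - 5*y^3*z - y*z^3 + 5*y*z - x
tr(a b^-1 a b^3 a^-1 b^-2) = tr(a b^3 a^-1 b^-2 a) tr(b) - tr(a b^3 a^-1 b^-2 a b)  (eliminate b^-1) = -x^2*y^5*z + x^3*y^4 + x*y^6 + 2*x*y^4*z^2 - y^5*z - y^3*z^3 - x^3*y^2 - 5*x*y^4 - 2*x*y^2*z^2 + x^2*y*z + 5*y^3*z + y*z^3 + 4*x*y^2 - 4*y*z + x
tr(a^-1 b^-4 a b^-1 a b^3) = tr(a b^-1 a b^3 a^-1 b^-3) tr(b) - tr(a b^-1 a b^3 a^-1 b^-2)  (eliminate b^-1) = -x^2*y^7*z + x^3*y^6 + x*y^8 + 2*x*y^6*z^2 + 2*x^2*y^5*z - y^7*z - y^5*z^3 - 3*x^3*y^4 - 7*x*y^6 - 6*x*y^4*z^2 + x^2*y^3*z + 7*y^5*z + 3*y^3*z^3 + 2*x^3*y^2 + 14*x*y^4 + 4*x*y^2*z^2 - 2*x^2*y*z - 14*y^3*z - 2*y*z^3 - 7*x*y^2 + 7*y*z - x
tr(a^2) = tr(a) tr(a) - tr(1)  (reduce the a square) = x^2 - 2
tr(a b^-1 a) = tr(a^2) tr(b) - tr(a^2 b)  (eliminate b^-1) = x^2*y - x*z - y
tr(a b^-1 a b) = tr(a b a) tr(b) - tr(a b a b)  (eliminate b^-1) = x*y*z - y^2 - z^2 + 2
next, tr(b^-1 a b^-1 a) = tr(a b^-1 a) tr(b) - tr(a b^-1 a b)  (eliminate b^-1) = x^2*y^2 - 2*x*y*z + z^2 - 2
tr(b^2 a^-2 b^-4 a b^-1 a b) = tr(a^-1 b^-4 a b^-1 a b^3) tr(a) - tr(a^-1 b^-4 a b^-1 a b^3 a)  (eliminate a^-1) = -x^3*y^7*z + x^4*y^6 + x^2*y^8 + 2*x^2*y^6*z^2 + 2*x^3*y^5*z - x*y^7*z - x*y^5*z^3 - 3*x^4*y^4 - 7*x^2*y^6 - 6*x^2*y^4*z^2 + x^3*y^3*z + 7*x*y^5*z + 3*x*y^3*z^3 + 2*x^4*y^2 + 14*x^2*y^4 + 4*x^2*y^2*z^2 - 2*x^3*y*z - 14*x*y^3*z - 2*x*y*z^3 - 8*x^2*y^2 + 9*x*y*z - x^2 - z^2 + 2

-x^3*y^7*z + x^4*y^6 + x^2*y^8 + 2*x^2*y^6*z^2 + 2*x^3*y^5*z - x*y^7*z - x*y^5*z^3 - 3*x^4*y^4 - 7*x^2*y^6 - 6*x^2*y^4*z^2 + x^3*y^3*z + 7*x*y^5*z + 3*x*y^3*z^3 + 2*x^4*y^2 + 14*x^2*y^4 + 4*x^2*y^2*z^2 - 2*x^3*y*z - 14*x*y^3*z - 2*x*y*z^3 - 8*x^2*y^2 + 9*x*y*z - x^2 - z^2 + 2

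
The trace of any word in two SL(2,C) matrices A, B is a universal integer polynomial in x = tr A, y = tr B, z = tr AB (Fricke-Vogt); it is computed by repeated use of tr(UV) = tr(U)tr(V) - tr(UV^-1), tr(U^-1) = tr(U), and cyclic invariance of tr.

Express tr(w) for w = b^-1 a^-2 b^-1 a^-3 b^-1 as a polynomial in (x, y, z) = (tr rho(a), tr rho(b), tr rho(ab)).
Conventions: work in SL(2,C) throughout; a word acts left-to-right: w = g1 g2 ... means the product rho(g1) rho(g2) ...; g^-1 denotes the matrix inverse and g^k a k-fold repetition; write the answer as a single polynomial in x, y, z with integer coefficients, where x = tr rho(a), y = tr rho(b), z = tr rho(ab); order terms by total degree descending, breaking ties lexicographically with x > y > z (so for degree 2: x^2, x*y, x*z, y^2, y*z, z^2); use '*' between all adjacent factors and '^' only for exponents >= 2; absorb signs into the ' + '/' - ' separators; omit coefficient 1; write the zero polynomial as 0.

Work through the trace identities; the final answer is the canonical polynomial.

trace(b^-1) = trace(b) = y
trace(b^-1 a) = trace(a) trace(b) - trace(a b)   [inverse elimination on b] = x*y - z
trace(b^-1 a^-1) = trace(b^-1) trace(a) - trace(b^-1 a)   [inverse elimination on a] = z
trace(a^-2 b^-1) = trace(b^-1 a^-1) trace(a) - trace(b^-1)   [inverse elimination on a] = x*z - y
trace(a^-1 b^-1 a^-2) = trace(a^-2 b^-1) trace(a) - trace(a^-2 b^-1 a)   [inverse elimination on a] = x^2*z - x*y - z
trace(b^-1 a^-4) = trace(a^-1 b^-1 a^-2) trace(a) - trace(a^-1 b^-1 a^-1)   [inverse elimination on a] = x^3*z - x^2*y - 2*x*z + y
trace(a^-2) = trace(a^-1) trace(a) - trace(1)   [inverse elimination on a] = x^2 - 2
trace(a^-3) = trace(a^-2) trace(a) - trace(a^-1)   [inverse elimination on a] = x^3 - 3*x
trace(a^-4) = trace(a^-3) trace(a) - trace(a^-2)   [inverse elimination on a] = x^4 - 4*x^2 + 2
trace(a^-2 b^-2 a^-2) = trace(b^-1 a^-4) trace(b) - trace(b^-1 a^-4 b)   [inverse elimination on b] = x^3*y*z - x^4 - x^2*y^2 - 2*x*y*z + 4*x^2 + y^2 - 2
trace(a b a b) = trace(a b) trace(a b) - trace(1)   [split at a repeated a] = z^2 - 2
trace(b a b^-1 a) = trace(a b a) trace(b) - trace(a b a b)   [inverse elimination on b] = x*y*z - y^2 - z^2 + 2
trace(b^-1 a^-1 b a) = trace(b a b^-1) trace(a) - trace(b a b^-1 a)   [inverse elimination on a] = -x*y*z + x^2 + y^2 + z^2 - 2
trace(b^-2 a^-1 b a) = trace(b^-1 a^-1 b a) trace(b) - trace(b^-1 a^-1 b a b)   [inverse elimination on b] = -x*y^2*z + x^2*y + y^3 + y*z^2 - 3*y
trace(b a^-1 b^-2 a^-1) = trace(b^-2 a^-1 b) trace(a) - trace(b^-2 a^-1 b a)   [inverse elimination on a] = x*y^2*z - x^2*y - y^3 - y*z^2 + x*z + 3*y
trace(a^-1 b^-2 a^-2 b) = trace(b a^-1 b^-2 a^-1) trace(a) - trace(b a^-1 b^-2)   [inverse elimination on a] = x^2*y^2*z - x^3*y - x*y^3 - x*y*z^2 + x^2*z + 3*x*y - z
trace(a^-2 b^-2 a^-2 b) = trace(a^-1 b^-2 a^-2 b) trace(a) - trace(a^-1 b^-2 a^-2 b a)   [inverse elimination on a] = x^3*y^2*z - x^4*y - x^2*y^3 - x^2*y*z^2 + x^3*z + 3*x^2*y - 2*x*z + y
trace(b^-2 a^-2 b^-1 a^-2) = trace(a^-2 b^-2 a^-2) trace(b) - trace(a^-2 b^-2 a^-2 b)   [inverse elimination on b] = x^2*y*z^2 - x^3*z - 2*x*y^2*z + x^2*y + y^3 + 2*x*z - 3*y
trace(b^-2) = trace(b^-1) trace(b) - trace(1)   [inverse elimination on b] = y^2 - 2
trace(b^-3) = trace(b^-2) trace(b) - trace(b^-1)   [inverse elimination on b] = y^3 - 3*y
trace(b^-1 a b^-1) = trace(b^-1 a) trace(b) - trace(b^-1 a b)   [inverse elimination on b] = x*y^2 - y*z - x
trace(b^-3 a) = trace(b^-1 a b^-1) trace(b) - trace(b^-1 a)   [inverse elimination on b] = x*y^3 - y^2*z - 2*x*y + z
trace(b^-1 a^-1 b^-2) = trace(b^-3) trace(a) - trace(b^-3 a)   [inverse elimination on a] = y^2*z - x*y - z
trace(b^-1 a^2) = trace(a^2) trace(b) - trace(a^2 b)   [inverse elimination on b] = x^2*y - x*z - y
trace(a b^-2 a) = trace(b^-1 a^2) trace(b) - trace(b^-1 a^2 b)   [inverse elimination on b] = x^2*y^2 - x*y*z - x^2 - y^2 + 2
trace(a b^-2 a b) = trace(a b a b^-1) trace(b) - trace(a b a)   [inverse elimination on b] = x*y^2*z - y^3 - y*z^2 - x*z + 3*y
trace(b^-2 a b^-1 a) = trace(a b^-2 a) trace(b) - trace(a b^-2 a b)   [inverse elimination on b] = x^2*y^3 - 2*x*y^2*z - x^2*y + y*z^2 + x*z - y
trace(b^-1 a^-1 b^-2 a) = trace(b^-2 a b^-1) trace(a) - trace(b^-2 a b^-1 a)   [inverse elimination on a] = x*y^2*z - x^2*y - y*z^2 + y
trace(b^-1 a^-1 b^-2 a^-1) = trace(b^-1 a^-1 b^-2) trace(a) - trace(b^-1 a^-1 b^-2 a)   [inverse elimination on a] = y*z^2 - x*z - y
trace(b^-2 a^-2 b^-1 a^-1) = trace(b^-1 a^-1 b^-2 a^-1) trace(a) - trace(b^-1 a^-1 b^-2)   [inverse elimination on a] = x*y*z^2 - x^2*z - y^2*z + z
trace(b^-1 a^-2 b^-1 a^-3 b^-1) = trace(b^-2 a^-2 b^-1 a^-2) trace(a) - trace(b^-2 a^-2 b^-1 a^-1)   [inverse elimination on a] = x^3*y*z^2 - x^4*z - 2*x^2*y^2*z + x^3*y + x*y^3 - x*y*z^2 + 3*x^2*z + y^2*z - 3*x*y - z

x^3*y*z^2 - x^4*z - 2*x^2*y^2*z + x^3*y + x*y^3 - x*y*z^2 + 3*x^2*z + y^2*z - 3*x*y - z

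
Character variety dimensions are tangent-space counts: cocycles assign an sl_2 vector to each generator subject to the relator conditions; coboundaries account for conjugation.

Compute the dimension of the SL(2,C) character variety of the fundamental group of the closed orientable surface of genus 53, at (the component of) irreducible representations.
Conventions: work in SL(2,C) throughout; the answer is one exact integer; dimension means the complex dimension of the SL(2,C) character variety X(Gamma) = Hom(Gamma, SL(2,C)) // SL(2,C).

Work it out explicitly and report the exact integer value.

312

The genus-53 surface group: 2g = 106 generators, one relator prod [a_i, b_i].
A cocycle assigns one sl_2 vector per generator subject to the relator condition d_2(z) = 0: dim of the unconstrained space is 3*2g = 318.
d_2 is surjective at irreducible rho (its cokernel H^2 is dual to H^0 = 0), so dim Z^1 = 318 - 3 = 315.
As always at irreducible rho, dim B^1 = 3.
dim H^1 = 315 - 3 = 312 = dim X.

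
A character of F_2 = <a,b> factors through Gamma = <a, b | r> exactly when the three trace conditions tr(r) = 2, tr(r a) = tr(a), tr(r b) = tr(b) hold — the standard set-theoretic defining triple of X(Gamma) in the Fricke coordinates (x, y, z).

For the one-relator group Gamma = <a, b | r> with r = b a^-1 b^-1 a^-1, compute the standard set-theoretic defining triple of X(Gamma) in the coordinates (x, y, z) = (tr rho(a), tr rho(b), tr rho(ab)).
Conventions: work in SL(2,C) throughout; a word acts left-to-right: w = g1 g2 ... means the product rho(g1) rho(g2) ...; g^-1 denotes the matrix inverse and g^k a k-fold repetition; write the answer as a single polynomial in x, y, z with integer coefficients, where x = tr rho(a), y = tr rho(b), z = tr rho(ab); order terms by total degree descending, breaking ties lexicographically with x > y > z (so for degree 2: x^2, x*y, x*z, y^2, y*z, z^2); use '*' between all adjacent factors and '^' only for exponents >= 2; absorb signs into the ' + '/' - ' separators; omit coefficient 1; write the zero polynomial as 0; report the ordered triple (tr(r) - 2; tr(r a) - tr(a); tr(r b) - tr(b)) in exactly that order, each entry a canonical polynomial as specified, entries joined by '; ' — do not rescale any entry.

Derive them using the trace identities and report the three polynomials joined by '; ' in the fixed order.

x*y*z - y^2 - z^2; 0; x*y^2*z - y^3 - y*z^2 - x*z + 2*y

tr(a^-1 b) = tr(b) tr(a) - tr(b a)   [inverse elimination on a] = x*y - z
tr(a^-1 b a^-1) = tr(a^-1 b) tr(a) - tr(a^-1 b a)   [inverse elimination on a] = x^2*y - x*z - y
tr(b^2) = tr(b) tr(b) - tr(1)   [square of b] = y^2 - 2
tr(b^2 a) = tr(b) tr(a b) - tr(a)   [square of b] = y*z - x
tr(b a^-1 b) = tr(b^2) tr(a) - tr(b^2 a)   [inverse elimination on a] = x*y^2 - y*z - x
so tr(b a b a) = tr(b a) tr(b a) - tr(1)   [split at a repeated b] = z^2 - 2
reduce: tr(b a^-1 b a) = tr(b a b) tr(a) - tr(b a b a)   [inverse elimination on a] = x*y*z - x^2 - z^2 + 2
tr(a^-1 b a^-1 b) = tr(b a^-1 b) tr(a) - tr(b a^-1 b a)   [inverse elimination on a] = x^2*y^2 - 2*x*y*z + z^2 - 2
tr(b a^-1 b^-1 a^-1) = tr(a^-1 b a^-1) tr(b) - tr(a^-1 b a^-1 b)   [inverse elimination on b] = x*y*z - y^2 - z^2 + 2
reduce: tr(b^2 a b) = tr(b) tr(a b^2) - tr(a b) = y^2*z - x*y - z
tr(a b a) = tr(a) tr(b a) - tr(b) = x*z - y
so tr(b^2 a b a) = tr(b) tr(a b a b) - tr(a b a) = y*z^2 - x*z - y
tr(a^-1 b^2 a b) = tr(b^2 a b) tr(a) - tr(b^2 a b a) = x*y^2*z - x^2*y - y*z^2 + y
reduce: tr(b^-1 a^-1 b^2 a) = tr(a^-1 b^2 a) tr(b) - tr(a^-1 b^2 a b) = -x*y^2*z + x^2*y + y^3 + y*z^2 - 3*y
tr(b a^-1 b^-1 a^-1 b) = tr(b^-1 a^-1 b^2) tr(a) - tr(b^-1 a^-1 b^2 a) = x*y^2*z - y^3 - y*z^2 - x*z + 3*y
assemble the triple (tr(r) - 2; tr(r a) - x; tr(r b) - y)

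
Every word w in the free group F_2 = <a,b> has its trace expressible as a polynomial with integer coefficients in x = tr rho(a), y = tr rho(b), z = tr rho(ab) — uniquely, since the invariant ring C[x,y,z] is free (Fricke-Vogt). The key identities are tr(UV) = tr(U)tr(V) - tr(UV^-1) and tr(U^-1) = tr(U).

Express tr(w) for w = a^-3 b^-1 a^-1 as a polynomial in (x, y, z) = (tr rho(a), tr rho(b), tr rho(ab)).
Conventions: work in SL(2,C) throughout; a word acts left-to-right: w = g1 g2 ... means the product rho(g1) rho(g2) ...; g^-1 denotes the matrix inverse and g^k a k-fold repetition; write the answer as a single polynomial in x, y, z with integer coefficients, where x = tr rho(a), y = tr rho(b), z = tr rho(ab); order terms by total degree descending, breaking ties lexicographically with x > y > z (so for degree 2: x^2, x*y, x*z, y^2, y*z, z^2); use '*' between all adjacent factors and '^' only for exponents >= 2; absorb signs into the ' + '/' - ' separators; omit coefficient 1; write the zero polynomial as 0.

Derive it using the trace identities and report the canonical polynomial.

tr(a^-1) = tr(a) = x
next, tr(a^-2) = tr(a^-1) * tr(a) - tr(1)  (eliminate a^-1) = x^2 - 2
and tr(b a^-1) = tr(b) * tr(a) - tr(b a)  (eliminate a^-1) = x*y - z
tr(a^-2 b) = tr(b a^-1) * tr(a) - tr(b)  (eliminate a^-1) = x^2*y - x*z - y
tr(b^-1 a^-2) = tr(a^-2) * tr(b) - tr(a^-2 b)  (eliminate b^-1) = x*z - y
next, tr(a^-3 b^-1) = tr(b^-1 a^-2) * tr(a) - tr(b^-1 a^-1)  (eliminate a^-1) = x^2*z - x*y - z
tr(a^-3 b^-1 a^-1) = tr(a^-3 b^-1) * tr(a) - tr(a^-3 b^-1 a)  (eliminate a^-1) = x^3*z - x^2*y - 2*x*z + y

x^3*z - x^2*y - 2*x*z + y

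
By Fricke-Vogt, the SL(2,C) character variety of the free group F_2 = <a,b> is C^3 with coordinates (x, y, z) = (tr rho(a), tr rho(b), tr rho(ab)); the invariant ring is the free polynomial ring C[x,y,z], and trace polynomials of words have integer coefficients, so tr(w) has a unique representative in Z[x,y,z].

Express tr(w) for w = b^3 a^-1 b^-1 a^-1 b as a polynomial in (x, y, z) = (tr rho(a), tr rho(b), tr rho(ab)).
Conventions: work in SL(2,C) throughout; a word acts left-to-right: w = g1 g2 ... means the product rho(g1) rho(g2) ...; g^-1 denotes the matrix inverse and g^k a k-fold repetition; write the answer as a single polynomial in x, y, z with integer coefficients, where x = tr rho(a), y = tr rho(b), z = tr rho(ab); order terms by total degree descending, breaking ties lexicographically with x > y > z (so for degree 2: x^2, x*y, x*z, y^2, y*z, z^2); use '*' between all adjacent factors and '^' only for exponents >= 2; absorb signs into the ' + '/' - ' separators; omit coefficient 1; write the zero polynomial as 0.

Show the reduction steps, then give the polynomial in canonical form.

tr(b^2) = tr(b) * tr(b) - tr(1)  (reduce the b square) = y^2 - 2
tr(b^3) = tr(b) * tr(b^2) - tr(b)  (reduce the b square) = y^3 - 3*y
tr(a b^2) = tr(b) * tr(a b) - tr(a)  (reduce the b square) = y*z - x
tr(b^3 a) = tr(b) * tr(a b^2) - tr(a b)  (reduce the b square) = y^2*z - x*y - z
tr(b^3 a^-1) = tr(b^3) * tr(a) - tr(b^3 a)  (eliminate a^-1) = x*y^3 - y^2*z - 2*x*y + z
tr(b^4 a) = tr(b) * tr(a b^3) - tr(a b^2)  (reduce the b square) = y^3*z - x*y^2 - 2*y*z + x
tr(b^4) = tr(b) * tr(b^3) - tr(b^2)  (reduce the b square) = y^4 - 4*y^2 + 2
tr(a b^4 a) = tr(a) * tr(b^4 a) - tr(b^4)  (reduce the a square) = x*y^3*z - x^2*y^2 - y^4 - 2*x*y*z + x^2 + 4*y^2 - 2
tr(a b a b) = tr(a b) * tr(a b) - tr(1)  (split on a) = z^2 - 2
tr(a b a) = tr(a) * tr(b a) - tr(b)  (reduce the a square) = x*z - y
tr(a b a b^2) = tr(b) * tr(a b a b) - tr(a b a)  (reduce the b square) = y*z^2 - x*z - y
tr(a b a b^3) = tr(b) * tr(a b a b^2) - tr(a b a b)  (reduce the b square) = y^2*z^2 - x*y*z - y^2 - z^2 + 2
tr(a b^4 a b) = tr(b) * tr(a b a b^3) - tr(a b a b^2)  (reduce the b square) = y^3*z^2 - x*y^2*z - y^3 - 2*y*z^2 + x*z + 3*y
tr(b^-1 a b^4 a) = tr(a b^4 a) * tr(b) - tr(a b^4 a b)  (eliminate b^-1) = x*y^4*z - x^2*y^3 - y^5 - y^3*z^2 - x*y^2*z + x^2*y + 5*y^3 + 2*y*z^2 - x*z - 5*y
tr(b^4 a^-1 b^-1 a) = tr(b^-1 a b^4) * tr(a) - tr(b^-1 a b^4 a)  (eliminate a^-1) = -x*y^4*z + x^2*y^3 + y^5 + y^3*z^2 + 2*x*y^2*z - 2*x^2*y - 5*y^3 - 2*y*z^2 + 5*y
tr(b^3 a^-1 b^-1 a^-1 b) = tr(b^4 a^-1 b^-1) * tr(a) - tr(b^4 a^-1 b^-1 a)  (eliminate a^-1) = x*y^4*z - y^5 - y^3*z^2 - 3*x*y^2*z + 5*y^3 + 2*y*z^2 + x*z - 5*y

x*y^4*z - y^5 - y^3*z^2 - 3*x*y^2*z + 5*y^3 + 2*y*z^2 + x*z - 5*y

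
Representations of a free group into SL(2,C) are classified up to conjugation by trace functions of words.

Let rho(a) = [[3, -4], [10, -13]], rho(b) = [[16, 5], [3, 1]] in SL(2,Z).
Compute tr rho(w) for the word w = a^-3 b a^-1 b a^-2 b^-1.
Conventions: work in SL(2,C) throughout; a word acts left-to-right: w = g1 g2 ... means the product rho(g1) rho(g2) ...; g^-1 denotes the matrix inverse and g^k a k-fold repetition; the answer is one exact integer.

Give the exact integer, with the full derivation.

-4336920307

rho(a^-1) = [[-13, 4], [-10, 3]]
... * rho(a^-1) = [[-13, 4], [-10, 3]]  ->  [[129, -40], [100, -31]]
... * rho(a^-1) = [[-13, 4], [-10, 3]]  ->  [[-1277, 396], [-990, 307]]
... * rho(b) = [[16, 5], [3, 1]]  ->  [[-19244, -5989], [-14919, -4643]]
... * rho(a^-1) = [[-13, 4], [-10, 3]]  ->  [[310062, -94943], [240377, -73605]]
... * rho(b) = [[16, 5], [3, 1]]  ->  [[4676163, 1455367], [3625217, 1128280]]
... * rho(a^-1) = [[-13, 4], [-10, 3]]  ->  [[-75343789, 23070753], [-58410621, 17885708]]
... * rho(a^-1) = [[-13, 4], [-10, 3]]  ->  [[748761727, -232162897], [580480993, -179985360]]
... * rho(b^-1) = [[1, -5], [-3, 16]]  ->  [[1445250418, -7458414987], [1120437073, -5782170725]]
tr = 1445250418 + -5782170725 = -4336920307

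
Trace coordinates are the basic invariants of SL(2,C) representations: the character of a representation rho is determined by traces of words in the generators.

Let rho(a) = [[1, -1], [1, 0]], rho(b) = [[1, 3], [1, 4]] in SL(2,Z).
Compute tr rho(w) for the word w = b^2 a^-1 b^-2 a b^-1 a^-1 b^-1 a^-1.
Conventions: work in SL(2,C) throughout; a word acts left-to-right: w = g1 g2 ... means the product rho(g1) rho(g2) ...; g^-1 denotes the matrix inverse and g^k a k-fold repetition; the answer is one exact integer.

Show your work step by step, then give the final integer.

rho(b) = [[1, 3], [1, 4]]
... * rho(b) = [[1, 3], [1, 4]]  ->  [[4, 15], [5, 19]]
... * rho(a^-1) = [[0, 1], [-1, 1]]  ->  [[-15, 19], [-19, 24]]
... * rho(b^-1) = [[4, -3], [-1, 1]]  ->  [[-79, 64], [-100, 81]]
... * rho(b^-1) = [[4, -3], [-1, 1]]  ->  [[-380, 301], [-481, 381]]
... * rho(a) = [[1, -1], [1, 0]]  ->  [[-79, 380], [-100, 481]]
... * rho(b^-1) = [[4, -3], [-1, 1]]  ->  [[-696, 617], [-881, 781]]
... * rho(a^-1) = [[0, 1], [-1, 1]]  ->  [[-617, -79], [-781, -100]]
... * rho(b^-1) = [[4, -3], [-1, 1]]  ->  [[-2389, 1772], [-3024, 2243]]
... * rho(a^-1) = [[0, 1], [-1, 1]]  ->  [[-1772, -617], [-2243, -781]]
tr = -1772 + -781 = -2553

-2553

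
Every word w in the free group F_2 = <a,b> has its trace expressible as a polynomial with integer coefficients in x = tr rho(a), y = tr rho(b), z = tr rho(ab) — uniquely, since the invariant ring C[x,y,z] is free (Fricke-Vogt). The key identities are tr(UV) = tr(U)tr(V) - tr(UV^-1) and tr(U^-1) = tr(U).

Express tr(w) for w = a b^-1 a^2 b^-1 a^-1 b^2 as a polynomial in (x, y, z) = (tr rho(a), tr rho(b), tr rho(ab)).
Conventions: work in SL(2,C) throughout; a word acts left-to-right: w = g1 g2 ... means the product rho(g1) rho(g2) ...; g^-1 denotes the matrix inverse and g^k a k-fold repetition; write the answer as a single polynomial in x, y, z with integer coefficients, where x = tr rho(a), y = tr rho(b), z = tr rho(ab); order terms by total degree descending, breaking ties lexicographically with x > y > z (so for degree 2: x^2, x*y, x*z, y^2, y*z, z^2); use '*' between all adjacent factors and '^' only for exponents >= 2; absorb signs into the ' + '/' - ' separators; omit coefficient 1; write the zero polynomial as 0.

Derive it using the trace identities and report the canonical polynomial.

-x^3*y^3*z + x^4*y^2 + x^2*y^4 + 2*x^2*y^2*z^2 - x^3*y*z - x*y*z^3 - 5*x^2*y^2 - y^4 - y^2*z^2 + 4*x*y*z + x^2 + 4*y^2 - 2

tr(a^2 b) = tr(a) tr(b a) - tr(b) = x*z - y
reduce: tr(a^2) = tr(a) tr(a) - tr(1) = x^2 - 2
tr(a b^2 a) = tr(b) tr(a^2 b) - tr(a^2) = x*y*z - x^2 - y^2 + 2
so tr(a b a b) = tr(a b) tr(a b) - tr(1)   [split at repeated a] = z^2 - 2
tr(a b^2 a b) = tr(b) tr(a b a b) - tr(a b a) = y*z^2 - x*z - y
tr(b^2 a b^-1 a) = tr(a b^2 a) tr(b) - tr(a b^2 a b) = x*y^2*z - x^2*y - y^3 - y*z^2 + x*z + 3*y
reduce: tr(b^3 a^2) = tr(b) tr(b a^2 b) - tr(b a^2) = x*y^2*z - x^2*y - y^3 - x*z + 3*y
tr(b a b) = tr(b) tr(a b) - tr(a) = y*z - x
tr(b^3 a) = tr(b) tr(b a b) - tr(b a) = y^2*z - x*y - z
reduce: tr(b^2 a^3 b) = tr(a) tr(b^3 a^2) - tr(b^3 a) = x^2*y^2*z - x^3*y - x*y^3 - x^2*z - y^2*z + 4*x*y + z
tr(a^2 b a b) = tr(a) tr(b a b a) - tr(b a b) = x*z^2 - y*z - x
tr(a^2 b a) = tr(a) tr(a b a) - tr(a b) = x^2*z - x*y - z
tr(a b a b^2 a) = tr(b) tr(a^2 b a b) - tr(a^2 b a) = x*y*z^2 - x^2*z - y^2*z + z
so tr(b^2 a^3 b a) = tr(a) tr(a b a b^2 a) - tr(a b a b^2) = x^2*y*z^2 - x^3*z - x*y^2*z - y*z^2 + 2*x*z + y
tr(a^2 b a^-1 b^2 a) = tr(b^2 a^3 b) tr(a) - tr(b^2 a^3 b a) = x^3*y^2*z - x^4*y - x^2*y^3 - x^2*y*z^2 + 4*x^2*y + y*z^2 - x*z - y
so tr(b^3 a b a) = tr(b) tr(b a b a b) - tr(b a b a) = y^2*z^2 - x*y*z - y^2 - z^2 + 2
tr(b^3 a b) = tr(b) tr(a b^3) - tr(a b^2) = y^3*z - x*y^2 - 2*y*z + x
tr(b^2 a b a^2 b) = tr(a) tr(b^3 a b a) - tr(b^3 a b) = x*y^2*z^2 - x^2*y*z - y^3*z - x*z^2 + 2*y*z + x
tr(b a b a b a) = tr(b a b a) tr(b a) - tr(a b)   [split at repeated b] = z^3 - 3*z
so tr(a b a^2 b a b) = tr(a) tr(b a b a b a) - tr(b a b a b) = x*z^3 - y*z^2 - 2*x*z + y
reduce: tr(a b a^2 b a) = tr(a) tr(b a^2 b a) - tr(b a^2 b) = x^2*z^2 - 2*x*y*z + y^2 - 2
tr(b^2 a b a^2 b a) = tr(b) tr(a b a^2 b a b) - tr(a b a^2 b a) = x*y*z^3 - x^2*z^2 - y^2*z^2 + 2
tr(a^2 b a^-1 b^2 a b) = tr(b^2 a b a^2 b) tr(a) - tr(b^2 a b a^2 b a) = x^2*y^2*z^2 - x^3*y*z - x*y^3*z - x*y*z^3 + y^2*z^2 + 2*x*y*z + x^2 - 2
tr(a^-1 b^2 a b^-1 a^2 b) = tr(a^2 b a^-1 b^2 a) tr(b) - tr(a^2 b a^-1 b^2 a b) = x^3*y^3*z - x^4*y^2 - x^2*y^4 - 2*x^2*y^2*z^2 + x^3*y*z + x*y^3*z + x*y*z^3 + 4*x^2*y^2 - 3*x*y*z - x^2 - y^2 + 2
tr(a b^-1 a^2 b^-1 a^-1 b^2) = tr(a^-1 b^2 a b^-1 a^2) tr(b) - tr(a^-1 b^2 a b^-1 a^2 b) = -x^3*y^3*z + x^4*y^2 + x^2*y^4 + 2*x^2*y^2*z^2 - x^3*y*z - x*y*z^3 - 5*x^2*y^2 - y^4 - y^2*z^2 + 4*x*y*z + x^2 + 4*y^2 - 2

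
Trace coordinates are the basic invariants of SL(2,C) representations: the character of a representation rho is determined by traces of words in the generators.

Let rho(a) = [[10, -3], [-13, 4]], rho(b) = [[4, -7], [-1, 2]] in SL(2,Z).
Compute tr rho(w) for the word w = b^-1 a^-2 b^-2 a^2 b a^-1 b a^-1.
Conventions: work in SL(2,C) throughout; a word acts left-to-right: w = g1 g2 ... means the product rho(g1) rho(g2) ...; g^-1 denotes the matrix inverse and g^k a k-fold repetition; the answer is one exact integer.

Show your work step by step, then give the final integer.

rho(b^-1) = [[2, 7], [1, 4]]
... * rho(a^-1) = [[4, 3], [13, 10]]  ->  [[99, 76], [56, 43]]
... * rho(a^-1) = [[4, 3], [13, 10]]  ->  [[1384, 1057], [783, 598]]
... * rho(b^-1) = [[2, 7], [1, 4]]  ->  [[3825, 13916], [2164, 7873]]
... * rho(b^-1) = [[2, 7], [1, 4]]  ->  [[21566, 82439], [12201, 46640]]
... * rho(a) = [[10, -3], [-13, 4]]  ->  [[-856047, 265058], [-484310, 149957]]
... * rho(a) = [[10, -3], [-13, 4]]  ->  [[-12006224, 3628373], [-6792541, 2052758]]
... * rho(b) = [[4, -7], [-1, 2]]  ->  [[-51653269, 91300314], [-29222922, 51653303]]
... * rho(a^-1) = [[4, 3], [13, 10]]  ->  [[980291006, 758043333], [554601251, 428864264]]
... * rho(b) = [[4, -7], [-1, 2]]  ->  [[3163120691, -5345950376], [1789540740, -3024480229]]
... * rho(a^-1) = [[4, 3], [13, 10]]  ->  [[-56844872124, -43970141687], [-32160080017, -24876180070]]
tr = -56844872124 + -24876180070 = -81721052194

-81721052194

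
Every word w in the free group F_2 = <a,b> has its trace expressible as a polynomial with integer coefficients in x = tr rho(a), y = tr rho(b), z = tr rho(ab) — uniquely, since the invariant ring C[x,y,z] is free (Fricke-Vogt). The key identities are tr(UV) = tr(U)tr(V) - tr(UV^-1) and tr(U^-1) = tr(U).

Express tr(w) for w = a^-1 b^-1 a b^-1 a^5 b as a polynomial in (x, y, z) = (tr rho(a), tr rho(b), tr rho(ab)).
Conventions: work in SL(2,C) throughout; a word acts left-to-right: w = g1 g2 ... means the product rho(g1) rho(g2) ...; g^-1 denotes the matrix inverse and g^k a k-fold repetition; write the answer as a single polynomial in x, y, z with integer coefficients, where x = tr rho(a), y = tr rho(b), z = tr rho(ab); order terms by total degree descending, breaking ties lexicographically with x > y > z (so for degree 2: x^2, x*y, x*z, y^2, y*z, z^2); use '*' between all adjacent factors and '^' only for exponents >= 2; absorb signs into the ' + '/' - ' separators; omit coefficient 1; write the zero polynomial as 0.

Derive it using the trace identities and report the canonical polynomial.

-x^6*y^2*z + x^7*y + x^5*y^3 + 2*x^5*y*z^2 - x^6*z + 2*x^4*y^2*z - x^4*z^3 - 6*x^5*y - 3*x^3*y^3 - 6*x^3*y*z^2 + 6*x^4*z + 2*x^2*y^2*z + 3*x^2*z^3 + 9*x^3*y + x*y^3 + 2*x*y*z^2 - 10*x^2*z - y^2*z - z^3 - x*y + 3*z

and trace(b a^2) = trace(a)*trace(b a) - trace(b) = x*z - y
trace(b a^3) = trace(a)*trace(b a^2) - trace(b a) = x^2*z - x*y - z
next, trace(b a^4) = trace(a)*trace(b a^3) - trace(b a^2) = x^3*z - x^2*y - 2*x*z + y
trace(a^5 b) = trace(a)*trace(b a^4) - trace(b a^3) = x^4*z - x^3*y - 3*x^2*z + 2*x*y + z
and trace(a^2) = trace(a)*trace(a) - trace(1) = x^2 - 2
trace(a^3) = trace(a)*trace(a^2) - trace(a) = x^3 - 3*x
trace(b^2 a^3) = trace(b)*trace(a^3 b) - trace(a^3) = x^2*y*z - x^3 - x*y^2 - y*z + 3*x
trace(b^2 a^2) = trace(b)*trace(a^2 b) - trace(a^2) = x*y*z - x^2 - y^2 + 2
next, trace(a^3 b^2 a) = trace(a)*trace(b^2 a^3) - trace(b^2 a^2) = x^3*y*z - x^4 - x^2*y^2 - 2*x*y*z + 4*x^2 + y^2 - 2
next, trace(a b^2 a^4) = trace(a)*trace(a^3 b^2 a) - trace(a^3 b^2) = x^4*y*z - x^5 - x^3*y^2 - 3*x^2*y*z + 5*x^3 + 2*x*y^2 + y*z - 5*x
and trace(b a^6 b) = trace(a)*trace(a b^2 a^4) - trace(a b^2 a^3) = x^5*y*z - x^6 - x^4*y^2 - 4*x^3*y*z + 6*x^4 + 3*x^2*y^2 + 3*x*y*z - 9*x^2 - y^2 + 2
next, trace(b a b a) = trace(b a)*trace(b a) - trace(1) = z^2 - 2
trace(b a b) = trace(b)*trace(a b) - trace(a) = y*z - x
trace(b a b a^2) = trace(a)*trace(b a b a) - trace(b a b) = x*z^2 - y*z - x
next, trace(a^2 b a b a) = trace(a)*trace(b a b a^2) - trace(b a b a) = x^2*z^2 - x*y*z - x^2 - z^2 + 2
next, trace(a^3 b a b a) = trace(a)*trace(a^2 b a b a) - trace(a^2 b a b) = x^3*z^2 - x^2*y*z - x^3 - 2*x*z^2 + y*z + 3*x
trace(b a b a^5) = trace(a)*trace(a^3 b a b a) - trace(a^3 b a b) = x^4*z^2 - x^3*y*z - x^4 - 3*x^2*z^2 + 2*x*y*z + 4*x^2 + z^2 - 2
trace(b a^6 b a) = trace(a)*trace(b a b a^5) - trace(b a b a^4) = x^5*z^2 - x^4*y*z - x^5 - 4*x^3*z^2 + 3*x^2*y*z + 5*x^3 + 3*x*z^2 - y*z - 5*x
trace(a^6 b a^-1 b) = trace(b a^6 b)*trace(a) - trace(b a^6 b a) = x^6*y*z - x^7 - x^5*y^2 - x^5*z^2 - 3*x^4*y*z + 7*x^5 + 3*x^3*y^2 + 4*x^3*z^2 - 14*x^3 - x*y^2 - 3*x*z^2 + y*z + 7*x
trace(a^5 b a^-1 b^-1 a) = trace(a^6 b a^-1)*trace(b) - trace(a^6 b a^-1 b) = -x^6*y*z + x^7 + x^5*y^2 + x^5*z^2 + 4*x^4*y*z - 7*x^5 - 4*x^3*y^2 - 4*x^3*z^2 - 3*x^2*y*z + 14*x^3 + 3*x*y^2 + 3*x*z^2 - 7*x
next, trace(a b a^5) = trace(a)*trace(a b a^4) - trace(a b a^3) = x^5*z - x^4*y - 4*x^3*z + 3*x^2*y + 3*x*z - y
trace(a^2 b a^2 b a^2) = trace(a)*trace(b a^4 b a) - trace(b a^4 b) = x^4*z^2 - 2*x^3*y*z + x^2*y^2 - 2*x^2*z^2 + 3*x*y*z - x^2 - y^2 + 2
trace(a^2 b a^2 b a) = trace(a)*trace(b a^3 b a) - trace(b a^3 b) = x^3*z^2 - 2*x^2*y*z + x*y^2 - x*z^2 + y*z - x
next, trace(a b a^5 b a) = trace(a)*trace(a^2 b a^2 b a^2) - trace(a^2 b a^2 b a) = x^5*z^2 - 2*x^4*y*z + x^3*y^2 - 3*x^3*z^2 + 5*x^2*y*z - x^3 - 2*x*y^2 + x*z^2 - y*z + 3*x
and trace(b a b a b a) = trace(b a b a)*trace(b a) - trace(a b) = z^3 - 3*z
trace(b a b a b) = trace(b)*trace(a b a b) - trace(a b a) = y*z^2 - x*z - y
trace(b a b a b a^2) = trace(a)*trace(b a b a b a) - trace(b a b a b) = x*z^3 - y*z^2 - 2*x*z + y
trace(a^2 b a b a b a) = trace(a)*trace(b a b a b a^2) - trace(b a b a b a) = x^2*z^3 - x*y*z^2 - 2*x^2*z - z^3 + x*y + 3*z
and trace(b a b a b a^4) = trace(a)*trace(a^2 b a b a b a) - trace(a^2 b a b a b) = x^3*z^3 - x^2*y*z^2 - 2*x^3*z - 2*x*z^3 + x^2*y + y*z^2 + 5*x*z - y
and trace(a b a^5 b a b) = trace(a)*trace(b a b a b a^4) - trace(b a b a b a^3) = x^4*z^3 - x^3*y*z^2 - 2*x^4*z - 3*x^2*z^3 + x^3*y + 2*x*y*z^2 + 7*x^2*z + z^3 - 2*x*y - 3*z
trace(b^-1 a b a^5 b a) = trace(a b a^5 b a)*trace(b) - trace(a b a^5 b a b) = x^5*y*z^2 - 2*x^4*y^2*z - x^4*z^3 + x^3*y^3 - 2*x^3*y*z^2 + 2*x^4*z + 5*x^2*y^2*z + 3*x^2*z^3 - 2*x^3*y - 2*x*y^3 - x*y*z^2 - 7*x^2*z - y^2*z - z^3 + 5*x*y + 3*z
trace(a^5 b a^-1 b^-1 a b) = trace(b^-1 a b a^5 b)*trace(a) - trace(b^-1 a b a^5 b a) = -x^5*y*z^2 + x^6*z + 2*x^4*y^2*z + x^4*z^3 - x^5*y - x^3*y^3 + 2*x^3*y*z^2 - 6*x^4*z - 5*x^2*y^2*z - 3*x^2*z^3 + 5*x^3*y + 2*x*y^3 + x*y*z^2 + 10*x^2*z + y^2*z + z^3 - 6*x*y - 3*z
trace(a^-1 b^-1 a b^-1 a^5 b) = trace(a^5 b a^-1 b^-1 a)*trace(b) - trace(a^5 b a^-1 b^-1 a b) = -x^6*y^2*z + x^7*y + x^5*y^3 + 2*x^5*y*z^2 - x^6*z + 2*x^4*y^2*z - x^4*z^3 - 6*x^5*y - 3*x^3*y^3 - 6*x^3*y*z^2 + 6*x^4*z + 2*x^2*y^2*z + 3*x^2*z^3 + 9*x^3*y + x*y^3 + 2*x*y*z^2 - 10*x^2*z - y^2*z - z^3 - x*y + 3*z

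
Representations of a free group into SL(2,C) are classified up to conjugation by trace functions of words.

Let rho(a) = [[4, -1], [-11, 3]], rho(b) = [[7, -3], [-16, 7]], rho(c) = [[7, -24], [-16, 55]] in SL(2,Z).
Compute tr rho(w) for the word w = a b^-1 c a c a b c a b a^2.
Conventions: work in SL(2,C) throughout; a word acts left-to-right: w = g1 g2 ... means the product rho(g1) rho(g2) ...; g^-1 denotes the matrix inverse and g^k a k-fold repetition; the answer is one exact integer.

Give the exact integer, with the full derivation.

rho(a) = [[4, -1], [-11, 3]]
... * rho(b^-1) = [[7, 3], [16, 7]]  ->  [[12, 5], [-29, -12]]
... * rho(c) = [[7, -24], [-16, 55]]  ->  [[4, -13], [-11, 36]]
... * rho(a) = [[4, -1], [-11, 3]]  ->  [[159, -43], [-440, 119]]
... * rho(c) = [[7, -24], [-16, 55]]  ->  [[1801, -6181], [-4984, 17105]]
... * rho(a) = [[4, -1], [-11, 3]]  ->  [[75195, -20344], [-208091, 56299]]
... * rho(b) = [[7, -3], [-16, 7]]  ->  [[851869, -367993], [-2357421, 1018366]]
... * rho(c) = [[7, -24], [-16, 55]]  ->  [[11850971, -40684471], [-32795803, 112588234]]
... * rho(a) = [[4, -1], [-11, 3]]  ->  [[494933065, -133904384], [-1369653786, 370560505]]
... * rho(b) = [[7, -3], [-16, 7]]  ->  [[5607001599, -2422129883], [-15516544582, 6702884893]]
... * rho(a) = [[4, -1], [-11, 3]]  ->  [[49071435109, -12873391248], [-135797912151, 35625199261]]
... * rho(a) = [[4, -1], [-11, 3]]  ->  [[337893044164, -87691608853], [-935068840475, 242673509934]]
tr = 337893044164 + 242673509934 = 580566554098

580566554098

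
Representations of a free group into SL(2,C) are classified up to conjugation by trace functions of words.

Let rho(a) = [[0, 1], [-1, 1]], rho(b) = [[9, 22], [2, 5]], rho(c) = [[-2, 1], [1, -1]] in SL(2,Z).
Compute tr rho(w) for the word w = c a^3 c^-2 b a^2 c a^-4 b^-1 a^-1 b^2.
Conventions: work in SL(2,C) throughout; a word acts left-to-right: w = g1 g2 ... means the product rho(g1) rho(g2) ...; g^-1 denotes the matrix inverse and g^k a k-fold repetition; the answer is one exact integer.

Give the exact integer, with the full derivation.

654494

rho(c) = [[-2, 1], [1, -1]]
... * rho(a) = [[0, 1], [-1, 1]]  ->  [[-1, -1], [1, 0]]
... * rho(a) = [[0, 1], [-1, 1]]  ->  [[1, -2], [0, 1]]
... * rho(a) = [[0, 1], [-1, 1]]  ->  [[2, -1], [-1, 1]]
... * rho(c^-1) = [[-1, -1], [-1, -2]]  ->  [[-1, 0], [0, -1]]
... * rho(c^-1) = [[-1, -1], [-1, -2]]  ->  [[1, 1], [1, 2]]
... * rho(b) = [[9, 22], [2, 5]]  ->  [[11, 27], [13, 32]]
... * rho(a) = [[0, 1], [-1, 1]]  ->  [[-27, 38], [-32, 45]]
... * rho(a) = [[0, 1], [-1, 1]]  ->  [[-38, 11], [-45, 13]]
... * rho(c) = [[-2, 1], [1, -1]]  ->  [[87, -49], [103, -58]]
... * rho(a^-1) = [[1, -1], [1, 0]]  ->  [[38, -87], [45, -103]]
... * rho(a^-1) = [[1, -1], [1, 0]]  ->  [[-49, -38], [-58, -45]]
... * rho(a^-1) = [[1, -1], [1, 0]]  ->  [[-87, 49], [-103, 58]]
... * rho(a^-1) = [[1, -1], [1, 0]]  ->  [[-38, 87], [-45, 103]]
... * rho(b^-1) = [[5, -22], [-2, 9]]  ->  [[-364, 1619], [-431, 1917]]
... * rho(a^-1) = [[1, -1], [1, 0]]  ->  [[1255, 364], [1486, 431]]
... * rho(b) = [[9, 22], [2, 5]]  ->  [[12023, 29430], [14236, 34847]]
... * rho(b) = [[9, 22], [2, 5]]  ->  [[167067, 411656], [197818, 487427]]
tr = 167067 + 487427 = 654494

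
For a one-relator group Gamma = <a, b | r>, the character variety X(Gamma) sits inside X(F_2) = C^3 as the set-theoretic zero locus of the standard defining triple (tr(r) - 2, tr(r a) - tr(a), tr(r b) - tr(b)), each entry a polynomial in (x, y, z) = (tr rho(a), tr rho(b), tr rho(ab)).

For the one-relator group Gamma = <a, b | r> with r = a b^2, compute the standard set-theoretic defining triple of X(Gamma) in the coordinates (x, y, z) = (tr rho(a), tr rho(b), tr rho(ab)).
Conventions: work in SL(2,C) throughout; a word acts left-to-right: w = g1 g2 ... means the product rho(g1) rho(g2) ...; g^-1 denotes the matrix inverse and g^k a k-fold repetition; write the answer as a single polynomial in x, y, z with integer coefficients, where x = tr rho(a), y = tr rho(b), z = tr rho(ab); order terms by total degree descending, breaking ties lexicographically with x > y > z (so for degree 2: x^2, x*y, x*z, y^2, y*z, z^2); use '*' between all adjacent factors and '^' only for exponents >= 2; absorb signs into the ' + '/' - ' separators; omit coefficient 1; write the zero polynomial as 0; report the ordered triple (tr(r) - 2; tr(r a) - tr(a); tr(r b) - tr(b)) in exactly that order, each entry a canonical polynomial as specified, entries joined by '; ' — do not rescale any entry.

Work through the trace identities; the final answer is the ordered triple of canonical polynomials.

tr(a b^2) = tr(b) * tr(a b) - tr(a)  (reduce the b square) = y*z - x
tr(a^2 b) = tr(a) * tr(b a) - tr(b) = x*z - y
tr(a^2) = tr(a) * tr(a) - tr(1) = x^2 - 2
tr(a b^2 a) = tr(b) * tr(a^2 b) - tr(a^2) = x*y*z - x^2 - y^2 + 2
tr(a b^3) = tr(b) * tr(a b^2) - tr(a b)   [square of b] = y^2*z - x*y - z
assemble the triple (tr(r) - 2; tr(r a) - x; tr(r b) - y)

y*z - x - 2; x*y*z - x^2 - y^2 - x + 2; y^2*z - x*y - y - z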